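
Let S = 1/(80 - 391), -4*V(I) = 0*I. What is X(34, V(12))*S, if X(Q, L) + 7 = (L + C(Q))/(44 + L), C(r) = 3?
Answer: 305/13684 ≈ 0.022289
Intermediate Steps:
V(I) = 0 (V(I) = -0*I = -¼*0 = 0)
X(Q, L) = -7 + (3 + L)/(44 + L) (X(Q, L) = -7 + (L + 3)/(44 + L) = -7 + (3 + L)/(44 + L))
S = -1/311 (S = 1/(-311) = -1/311 ≈ -0.0032154)
X(34, V(12))*S = ((-305 - 6*0)/(44 + 0))*(-1/311) = ((-305 + 0)/44)*(-1/311) = ((1/44)*(-305))*(-1/311) = -305/44*(-1/311) = 305/13684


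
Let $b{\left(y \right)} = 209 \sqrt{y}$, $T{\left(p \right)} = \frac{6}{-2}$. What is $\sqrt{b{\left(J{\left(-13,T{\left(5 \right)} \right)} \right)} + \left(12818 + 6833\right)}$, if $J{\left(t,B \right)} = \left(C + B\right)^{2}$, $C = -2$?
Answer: $2 \sqrt{5174} \approx 143.86$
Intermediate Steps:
$T{\left(p \right)} = -3$ ($T{\left(p \right)} = 6 \left(- \frac{1}{2}\right) = -3$)
$J{\left(t,B \right)} = \left(-2 + B\right)^{2}$
$\sqrt{b{\left(J{\left(-13,T{\left(5 \right)} \right)} \right)} + \left(12818 + 6833\right)} = \sqrt{209 \sqrt{\left(-2 - 3\right)^{2}} + \left(12818 + 6833\right)} = \sqrt{209 \sqrt{\left(-5\right)^{2}} + 19651} = \sqrt{209 \sqrt{25} + 19651} = \sqrt{209 \cdot 5 + 19651} = \sqrt{1045 + 19651} = \sqrt{20696} = 2 \sqrt{5174}$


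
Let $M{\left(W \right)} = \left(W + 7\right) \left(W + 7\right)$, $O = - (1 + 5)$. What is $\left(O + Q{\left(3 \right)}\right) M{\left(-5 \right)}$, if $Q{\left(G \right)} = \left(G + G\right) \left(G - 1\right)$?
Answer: $24$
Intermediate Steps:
$Q{\left(G \right)} = 2 G \left(-1 + G\right)$
$O = -6$ ($O = \left(-1\right) 6 = -6$)
$M{\left(W \right)} = \left(7 + W\right)^{2}$ ($M{\left(W \right)} = \left(7 + W\right) \left(7 + W\right) = \left(7 + W\right)^{2}$)
$\left(O + Q{\left(3 \right)}\right) M{\left(-5 \right)} = \left(-6 + 2 \cdot 3 \left(-1 + 3\right)\right) \left(7 - 5\right)^{2} = \left(-6 + 2 \cdot 3 \cdot 2\right) 2^{2} = \left(-6 + 12\right) 4 = 6 \cdot 4 = 24$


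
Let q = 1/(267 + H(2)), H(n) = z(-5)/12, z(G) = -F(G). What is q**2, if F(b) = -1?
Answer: 144/10272025 ≈ 1.4019e-5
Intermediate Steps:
z(G) = 1 (z(G) = -1*(-1) = 1)
H(n) = 1/12
q = 12/3205 (q = 1/(267 + 1/12) = 1/(3205/12) = 12/3205 ≈ 0.0037441)
q**2 = (12/3205)**2 = 144/10272025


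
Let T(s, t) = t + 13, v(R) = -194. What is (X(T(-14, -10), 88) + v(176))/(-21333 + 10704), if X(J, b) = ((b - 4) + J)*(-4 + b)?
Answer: -7114/10629 ≈ -0.66930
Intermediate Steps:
T(s, t) = 13 + t
X(J, b) = (-4 + b)*(-4 + J + b) (X(J, b) = ((-4 + b) + J)*(-4 + b) = (-4 + J + b)*(-4 + b) = (-4 + b)*(-4 + J + b))
(X(T(-14, -10), 88) + v(176))/(-21333 + 10704) = ((16 + 88² - 8*88 - 4*(13 - 10) + (13 - 10)*88) - 194)/(-21333 + 10704) = ((16 + 7744 - 704 - 4*3 + 3*88) - 194)/(-10629) = ((16 + 7744 - 704 - 12 + 264) - 194)*(-1/10629) = (7308 - 194)*(-1/10629) = 7114*(-1/10629) = -7114/10629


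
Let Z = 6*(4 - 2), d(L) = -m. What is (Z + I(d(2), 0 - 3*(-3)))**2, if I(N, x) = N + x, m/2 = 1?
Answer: 361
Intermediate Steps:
m = 2 (m = 2*1 = 2)
d(L) = -2 (d(L) = -1*2 = -2)
Z = 12 (Z = 6*2 = 12)
(Z + I(d(2), 0 - 3*(-3)))**2 = (12 + (-2 + (0 - 3*(-3))))**2 = (12 + (-2 + (0 + 9)))**2 = (12 + (-2 + 9))**2 = (12 + 7)**2 = 19**2 = 361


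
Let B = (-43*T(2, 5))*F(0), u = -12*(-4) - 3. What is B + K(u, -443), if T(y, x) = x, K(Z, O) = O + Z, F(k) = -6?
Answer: 892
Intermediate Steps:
u = 45 (u = 48 - 3 = 45)
B = 1290 (B = -43*5*(-6) = -215*(-6) = 1290)
B + K(u, -443) = 1290 + (-443 + 45) = 1290 - 398 = 892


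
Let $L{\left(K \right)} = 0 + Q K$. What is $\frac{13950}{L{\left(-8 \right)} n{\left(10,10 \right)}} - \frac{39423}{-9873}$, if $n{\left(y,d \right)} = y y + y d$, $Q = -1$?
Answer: $\frac{1338701}{105312} \approx 12.712$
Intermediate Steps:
$L{\left(K \right)} = - K$ ($L{\left(K \right)} = 0 - K = - K$)
$n{\left(y,d \right)} = y^{2} + d y$
$\frac{13950}{L{\left(-8 \right)} n{\left(10,10 \right)}} - \frac{39423}{-9873} = \frac{13950}{\left(-1\right) \left(-8\right) 10 \left(10 + 10\right)} - \frac{39423}{-9873} = \frac{13950}{8 \cdot 10 \cdot 20} - - \frac{13141}{3291} = \frac{13950}{8 \cdot 200} + \frac{13141}{3291} = \frac{13950}{1600} + \frac{13141}{3291} = 13950 \cdot \frac{1}{1600} + \frac{13141}{3291} = \frac{279}{32} + \frac{13141}{3291} = \frac{1338701}{105312}$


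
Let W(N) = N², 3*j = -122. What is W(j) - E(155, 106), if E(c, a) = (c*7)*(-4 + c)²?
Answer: -222636881/9 ≈ -2.4737e+7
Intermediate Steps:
j = -122/3 (j = (⅓)*(-122) = -122/3 ≈ -40.667)
E(c, a) = 7*c*(-4 + c)² (E(c, a) = (7*c)*(-4 + c)² = 7*c*(-4 + c)²)
W(j) - E(155, 106) = (-122/3)² - 7*155*(-4 + 155)² = 14884/9 - 7*155*151² = 14884/9 - 7*155*22801 = 14884/9 - 1*24739085 = 14884/9 - 24739085 = -222636881/9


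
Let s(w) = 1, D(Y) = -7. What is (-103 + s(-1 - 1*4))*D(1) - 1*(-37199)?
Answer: 37913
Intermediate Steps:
(-103 + s(-1 - 1*4))*D(1) - 1*(-37199) = (-103 + 1)*(-7) - 1*(-37199) = -102*(-7) + 37199 = 714 + 37199 = 37913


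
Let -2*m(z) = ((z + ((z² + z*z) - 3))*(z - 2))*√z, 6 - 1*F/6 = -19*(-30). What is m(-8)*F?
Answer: -3959280*I*√2 ≈ -5.5993e+6*I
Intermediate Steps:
F = -3384 (F = 36 - (-114)*(-30) = 36 - 6*570 = 36 - 3420 = -3384)
m(z) = -√z*(-2 + z)*(-3 + z + 2*z²)/2 (m(z) = -(z + ((z² + z*z) - 3))*(z - 2)*√z/2 = -(z + ((z² + z²) - 3))*(-2 + z)*√z/2 = -(z + (2*z² - 3))*(-2 + z)*√z/2 = -(z + (-3 + 2*z²))*(-2 + z)*√z/2 = -(-3 + z + 2*z²)*(-2 + z)*√z/2 = -(-2 + z)*(-3 + z + 2*z²)*√z/2 = -√z*(-2 + z)*(-3 + z + 2*z²)/2)
m(-8)*F = (√(-8)*(-6 - 2*(-8)³ + 3*(-8)² + 5*(-8))/2)*(-3384) = ((2*I*√2)*(-6 - 2*(-512) + 3*64 - 40)/2)*(-3384) = ((2*I*√2)*(-6 + 1024 + 192 - 40)/2)*(-3384) = ((½)*(2*I*√2)*1170)*(-3384) = (1170*I*√2)*(-3384) = -3959280*I*√2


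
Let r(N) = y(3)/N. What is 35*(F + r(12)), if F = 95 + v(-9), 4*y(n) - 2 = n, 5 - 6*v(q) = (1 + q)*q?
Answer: 47005/16 ≈ 2937.8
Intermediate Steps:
v(q) = ⅚ - q*(1 + q)/6 (v(q) = ⅚ - (1 + q)*q/6 = ⅚ - q*(1 + q)/6)
y(n) = ½ + n/4
r(N) = 5/(4*N) (r(N) = (½ + (¼)*3)/N = (½ + ¾)/N = 5/(4*N))
F = 503/6 (F = 95 + (⅚ - ⅙*(-9) - ⅙*(-9)²) = 95 + (⅚ + 3/2 - ⅙*81) = 95 + (⅚ + 3/2 - 27/2) = 95 - 67/6 = 503/6 ≈ 83.833)
35*(F + r(12)) = 35*(503/6 + (5/4)/12) = 35*(503/6 + (5/4)*(1/12)) = 35*(503/6 + 5/48) = 35*(1343/16) = 47005/16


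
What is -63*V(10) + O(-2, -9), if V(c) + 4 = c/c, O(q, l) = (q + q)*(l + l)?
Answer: 261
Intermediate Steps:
O(q, l) = 4*l*q (O(q, l) = (2*q)*(2*l) = 4*l*q)
V(c) = -3 (V(c) = -4 + c/c = -4 + 1 = -3)
-63*V(10) + O(-2, -9) = -63*(-3) + 4*(-9)*(-2) = 189 + 72 = 261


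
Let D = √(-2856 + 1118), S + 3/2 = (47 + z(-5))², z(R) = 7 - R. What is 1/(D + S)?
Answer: 13918/48434633 - 4*I*√1738/48434633 ≈ 0.00028736 - 3.4429e-6*I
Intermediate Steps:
S = 6959/2 (S = -3/2 + (47 + (7 - 1*(-5)))² = -3/2 + (47 + (7 + 5))² = -3/2 + (47 + 12)² = -3/2 + 59² = -3/2 + 3481 = 6959/2 ≈ 3479.5)
D = I*√1738 (D = √(-1738) = I*√1738 ≈ 41.689*I)
1/(D + S) = 1/(I*√1738 + 6959/2) = 1/(6959/2 + I*√1738)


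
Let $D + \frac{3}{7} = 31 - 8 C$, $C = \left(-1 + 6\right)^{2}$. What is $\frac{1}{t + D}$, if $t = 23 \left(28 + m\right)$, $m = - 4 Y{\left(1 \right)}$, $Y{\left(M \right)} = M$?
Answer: $\frac{7}{2678} \approx 0.0026139$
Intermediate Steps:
$C = 25$ ($C = 5^{2} = 25$)
$m = -4$ ($m = \left(-4\right) 1 = -4$)
$D = - \frac{1186}{7}$ ($D = - \frac{3}{7} + \left(31 - 200\right) = - \frac{3}{7} - 169 = - \frac{1186}{7} \approx -169.43$)
$t = 552$ ($t = 23 \left(28 - 4\right) = 23 \cdot 24 = 552$)
$\frac{1}{t + D} = \frac{1}{552 - \frac{1186}{7}} = \frac{1}{\frac{2678}{7}} = \frac{7}{2678}$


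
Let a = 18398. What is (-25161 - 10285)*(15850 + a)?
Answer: -1213954608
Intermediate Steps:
(-25161 - 10285)*(15850 + a) = (-25161 - 10285)*(15850 + 18398) = -35446*34248 = -1213954608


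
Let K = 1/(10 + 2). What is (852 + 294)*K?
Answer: 191/2 ≈ 95.500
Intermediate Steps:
K = 1/12 ≈ 0.083333
(852 + 294)*K = (852 + 294)*(1/12) = 1146*(1/12) = 191/2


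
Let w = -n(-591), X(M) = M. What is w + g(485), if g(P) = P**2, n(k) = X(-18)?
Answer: 235243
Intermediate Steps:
n(k) = -18
w = 18 (w = -1*(-18) = 18)
w + g(485) = 18 + 485**2 = 18 + 235225 = 235243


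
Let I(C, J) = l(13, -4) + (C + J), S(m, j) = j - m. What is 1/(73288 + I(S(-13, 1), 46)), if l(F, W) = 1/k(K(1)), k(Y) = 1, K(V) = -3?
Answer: 1/73349 ≈ 1.3633e-5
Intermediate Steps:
l(F, W) = 1 (l(F, W) = 1/1 = 1)
I(C, J) = 1 + C + J (I(C, J) = 1 + (C + J) = 1 + C + J)
1/(73288 + I(S(-13, 1), 46)) = 1/(73288 + (1 + (1 - 1*(-13)) + 46)) = 1/(73288 + (1 + (1 + 13) + 46)) = 1/(73288 + (1 + 14 + 46)) = 1/(73288 + 61) = 1/73349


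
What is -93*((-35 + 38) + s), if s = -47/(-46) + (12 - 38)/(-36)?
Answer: -30442/69 ≈ -441.19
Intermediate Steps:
s = 361/207 (s = -47*(-1/46) - 26*(-1/36) = 47/46 + 13/18 = 361/207 ≈ 1.7440)
-93*((-35 + 38) + s) = -93*((-35 + 38) + 361/207) = -93*(3 + 361/207) = -93*982/207 = -30442/69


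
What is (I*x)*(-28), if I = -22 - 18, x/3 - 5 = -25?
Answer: -67200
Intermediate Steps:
x = -60 (x = 15 + 3*(-25) = 15 - 75 = -60)
I = -40
(I*x)*(-28) = -40*(-60)*(-28) = 2400*(-28) = -67200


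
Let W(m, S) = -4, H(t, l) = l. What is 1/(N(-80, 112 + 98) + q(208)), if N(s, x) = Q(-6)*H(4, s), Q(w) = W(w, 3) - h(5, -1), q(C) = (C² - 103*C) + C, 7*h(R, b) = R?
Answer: 7/156976 ≈ 4.4593e-5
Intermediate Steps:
h(R, b) = R/7
q(C) = C² - 102*C
Q(w) = -33/7 (Q(w) = -4 - 5/7 = -33/7)
N(s, x) = -33*s/7
1/(N(-80, 112 + 98) + q(208)) = 1/(-33/7*(-80) + 208*(-102 + 208)) = 1/(2640/7 + 208*106) = 1/(2640/7 + 22048) = 1/(156976/7) = 7/156976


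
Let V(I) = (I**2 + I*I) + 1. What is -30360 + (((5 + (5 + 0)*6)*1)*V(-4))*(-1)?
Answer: -31515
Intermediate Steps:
V(I) = 1 + 2*I**2 (V(I) = (I**2 + I**2) + 1 = 2*I**2 + 1 = 1 + 2*I**2)
-30360 + (((5 + (5 + 0)*6)*1)*V(-4))*(-1) = -30360 + (((5 + (5 + 0)*6)*1)*(1 + 2*(-4)**2))*(-1) = -30360 + (((5 + 5*6)*1)*(1 + 2*16))*(-1) = -30360 + (((5 + 30)*1)*(1 + 32))*(-1) = -30360 + ((35*1)*33)*(-1) = -30360 + (35*33)*(-1) = -30360 + 1155*(-1) = -30360 - 1155 = -31515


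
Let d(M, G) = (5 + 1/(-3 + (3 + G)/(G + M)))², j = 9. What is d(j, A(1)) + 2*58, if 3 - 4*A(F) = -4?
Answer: 1660649/12100 ≈ 137.24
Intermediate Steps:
A(F) = 7/4 (A(F) = ¾ - ¼*(-4) = ¾ + 1 = 7/4)
d(M, G) = (5 + 1/(-3 + (3 + G)/(G + M)))²
d(j, A(1)) + 2*58 = (-15 + 9*(7/4) + 14*9)²/(-3 + 2*(7/4) + 3*9)² + 2*58 = (-15 + 63/4 + 126)²/(-3 + 7/2 + 27)² + 116 = (507/4)²/(55/2)² + 116 = (257049/16)*(4/3025) + 116 = 257049/12100 + 116 = 1660649/12100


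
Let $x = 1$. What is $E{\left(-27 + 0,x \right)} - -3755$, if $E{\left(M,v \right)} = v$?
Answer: $3756$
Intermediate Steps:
$E{\left(-27 + 0,x \right)} - -3755 = 1 - -3755 = 1 + 3755 = 3756$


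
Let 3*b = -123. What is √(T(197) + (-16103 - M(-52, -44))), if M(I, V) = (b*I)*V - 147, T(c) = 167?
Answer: √78019 ≈ 279.32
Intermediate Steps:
b = -41 (b = (⅓)*(-123) = -41)
M(I, V) = -147 - 41*I*V (M(I, V) = (-41*I)*V - 147 = -41*I*V - 147 = -147 - 41*I*V)
√(T(197) + (-16103 - M(-52, -44))) = √(167 + (-16103 - (-147 - 41*(-52)*(-44)))) = √(167 + (-16103 - (-147 - 93808))) = √(167 + (-16103 - 1*(-93955))) = √(167 + (-16103 + 93955)) = √(167 + 77852) = √78019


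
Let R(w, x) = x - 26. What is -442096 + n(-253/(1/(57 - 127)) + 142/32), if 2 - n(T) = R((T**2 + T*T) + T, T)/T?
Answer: -125303427529/283431 ≈ -4.4210e+5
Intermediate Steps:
R(w, x) = -26 + x
n(T) = 2 - (-26 + T)/T
-442096 + n(-253/(1/(57 - 127)) + 142/32) = -442096 + (26 + (-253/(1/(57 - 127)) + 142/32))/(-253/(1/(57 - 127)) + 142/32) = -442096 + (26 + (-253/(1/(-70)) + 142*(1/32)))/(-253/(1/(-70)) + 142*(1/32)) = -442096 + (26 + (-253/(-1/70) + 71/16))/(-253/(-1/70) + 71/16) = -442096 + (26 + (-253*(-70) + 71/16))/(-253*(-70) + 71/16) = -442096 + (26 + (17710 + 71/16))/(17710 + 71/16) = -442096 + (26 + 283431/16)/(283431/16) = -442096 + (16/283431)*(283847/16) = -442096 + 283847/283431 = -125303427529/283431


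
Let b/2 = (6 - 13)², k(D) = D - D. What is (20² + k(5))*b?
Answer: 39200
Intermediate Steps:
k(D) = 0
b = 98 (b = 2*(6 - 13)² = 2*(-7)² = 2*49 = 98)
(20² + k(5))*b = (20² + 0)*98 = (400 + 0)*98 = 400*98 = 39200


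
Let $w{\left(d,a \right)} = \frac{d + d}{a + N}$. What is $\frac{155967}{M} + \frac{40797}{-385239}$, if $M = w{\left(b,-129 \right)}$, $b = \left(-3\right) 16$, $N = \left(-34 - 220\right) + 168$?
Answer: $\frac{1435353208087}{4109216} \approx 3.493 \cdot 10^{5}$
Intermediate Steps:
$N = -86$ ($N = -254 + 168 = -86$)
$b = -48$
$w{\left(d,a \right)} = \frac{2 d}{-86 + a}$ ($w{\left(d,a \right)} = \frac{d + d}{a - 86} = \frac{2 d}{-86 + a}$)
$M = \frac{96}{215}$ ($M = 2 \left(-48\right) \frac{1}{-86 - 129} = 2 \left(-48\right) \frac{1}{-215} = 2 \left(-48\right) \left(- \frac{1}{215}\right) = \frac{96}{215} \approx 0.44651$)
$\frac{155967}{M} + \frac{40797}{-385239} = \frac{155967}{\frac{96}{215}} + \frac{40797}{-385239} = 155967 \cdot \frac{215}{96} + 40797 \left(- \frac{1}{385239}\right) = \frac{11177635}{32} - \frac{13599}{128413} = \frac{1435353208087}{4109216}$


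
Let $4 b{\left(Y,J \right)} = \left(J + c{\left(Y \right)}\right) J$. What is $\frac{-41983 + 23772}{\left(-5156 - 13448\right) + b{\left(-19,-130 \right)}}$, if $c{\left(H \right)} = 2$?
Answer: $\frac{18211}{14444} \approx 1.2608$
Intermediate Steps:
$b{\left(Y,J \right)} = \frac{J \left(2 + J\right)}{4}$ ($b{\left(Y,J \right)} = \frac{\left(J + 2\right) J}{4} = \frac{\left(2 + J\right) J}{4} = \frac{J \left(2 + J\right)}{4}$)
$\frac{-41983 + 23772}{\left(-5156 - 13448\right) + b{\left(-19,-130 \right)}} = \frac{-41983 + 23772}{\left(-5156 - 13448\right) + \frac{1}{4} \left(-130\right) \left(2 - 130\right)} = - \frac{18211}{-18604 + \frac{1}{4} \left(-130\right) \left(-128\right)} = - \frac{18211}{-18604 + 4160} = - \frac{18211}{-14444} = \left(-18211\right) \left(- \frac{1}{14444}\right) = \frac{18211}{14444}$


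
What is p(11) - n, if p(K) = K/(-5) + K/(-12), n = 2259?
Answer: -135727/60 ≈ -2262.1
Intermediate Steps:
p(K) = -17*K/60 (p(K) = K*(-1/5) + K*(-1/12) = -K/5 - K/12 = -17*K/60)
p(11) - n = -17/60*11 - 1*2259 = -187/60 - 2259 = -135727/60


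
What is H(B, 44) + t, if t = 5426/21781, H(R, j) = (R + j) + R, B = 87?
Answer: 4753684/21781 ≈ 218.25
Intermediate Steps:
H(R, j) = j + 2*R
t = 5426/21781 (t = 5426*(1/21781) = 5426/21781 ≈ 0.24912)
H(B, 44) + t = (44 + 2*87) + 5426/21781 = (44 + 174) + 5426/21781 = 218 + 5426/21781 = 4753684/21781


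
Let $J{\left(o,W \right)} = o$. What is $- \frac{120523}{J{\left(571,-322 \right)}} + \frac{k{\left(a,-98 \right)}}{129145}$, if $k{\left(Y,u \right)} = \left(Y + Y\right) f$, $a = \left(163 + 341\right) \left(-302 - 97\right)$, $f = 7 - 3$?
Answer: $- \frac{16483549363}{73741795} \approx -223.53$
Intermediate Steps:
$f = 4$
$a = -201096$ ($a = 504 \left(-399\right) = -201096$)
$k{\left(Y,u \right)} = 8 Y$ ($k{\left(Y,u \right)} = \left(Y + Y\right) 4 = 2 Y 4 = 8 Y$)
$- \frac{120523}{J{\left(571,-322 \right)}} + \frac{k{\left(a,-98 \right)}}{129145} = - \frac{120523}{571} + \frac{8 \left(-201096\right)}{129145} = \left(-120523\right) \frac{1}{571} - \frac{1608768}{129145} = - \frac{120523}{571} - \frac{1608768}{129145} = - \frac{16483549363}{73741795}$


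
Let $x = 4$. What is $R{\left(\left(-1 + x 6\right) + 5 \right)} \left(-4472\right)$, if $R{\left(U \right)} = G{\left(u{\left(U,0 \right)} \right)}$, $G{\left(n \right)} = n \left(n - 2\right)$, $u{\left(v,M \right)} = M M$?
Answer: $0$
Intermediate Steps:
$u{\left(v,M \right)} = M^{2}$
$G{\left(n \right)} = n \left(-2 + n\right)$ ($G{\left(n \right)} = n \left(n - 2\right) = n \left(-2 + n\right)$)
$R{\left(U \right)} = 0$ ($R{\left(U \right)} = 0^{2} \left(-2 + 0^{2}\right) = 0 \left(-2 + 0\right) = 0 \left(-2\right) = 0$)
$R{\left(\left(-1 + x 6\right) + 5 \right)} \left(-4472\right) = 0 \left(-4472\right) = 0$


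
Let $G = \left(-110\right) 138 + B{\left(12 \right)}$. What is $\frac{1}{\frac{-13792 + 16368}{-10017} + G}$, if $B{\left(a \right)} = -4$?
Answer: $- \frac{1431}{21728672} \approx -6.5858 \cdot 10^{-5}$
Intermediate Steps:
$G = -15184$ ($G = \left(-110\right) 138 - 4 = -15180 - 4 = -15184$)
$\frac{1}{\frac{-13792 + 16368}{-10017} + G} = \frac{1}{\frac{-13792 + 16368}{-10017} - 15184} = \frac{1}{2576 \left(- \frac{1}{10017}\right) - 15184} = \frac{1}{- \frac{368}{1431} - 15184} = \frac{1}{- \frac{21728672}{1431}} = - \frac{1431}{21728672}$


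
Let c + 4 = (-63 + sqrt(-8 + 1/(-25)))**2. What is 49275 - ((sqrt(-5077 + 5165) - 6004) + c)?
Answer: 1283051/25 - 2*sqrt(22) + 126*I*sqrt(201)/5 ≈ 51313.0 + 357.27*I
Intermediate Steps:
c = -4 + (-63 + I*sqrt(201)/5)**2 (c = -4 + (-63 + sqrt(-8 + 1/(-25)))**2 = -4 + (-63 + sqrt(-8 - 1/25))**2 = -4 + (-63 + sqrt(-201/25))**2 = -4 + (-63 + I*sqrt(201)/5)**2 ≈ 3957.0 - 357.27*I)
49275 - ((sqrt(-5077 + 5165) - 6004) + c) = 49275 - ((sqrt(-5077 + 5165) - 6004) + (98924/25 - 126*I*sqrt(201)/5)) = 49275 - ((sqrt(88) - 6004) + (98924/25 - 126*I*sqrt(201)/5)) = 49275 - ((2*sqrt(22) - 6004) + (98924/25 - 126*I*sqrt(201)/5)) = 49275 - ((-6004 + 2*sqrt(22)) + (98924/25 - 126*I*sqrt(201)/5)) = 49275 - (-51176/25 + 2*sqrt(22) - 126*I*sqrt(201)/5) = 49275 + (51176/25 - 2*sqrt(22) + 126*I*sqrt(201)/5) = 1283051/25 - 2*sqrt(22) + 126*I*sqrt(201)/5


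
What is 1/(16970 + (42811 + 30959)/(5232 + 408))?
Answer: 188/3192819 ≈ 5.8882e-5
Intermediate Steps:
1/(16970 + (42811 + 30959)/(5232 + 408)) = 1/(16970 + 73770/5640) = 1/(16970 + 73770*(1/5640)) = 1/(16970 + 2459/188) = 1/(3192819/188) = 188/3192819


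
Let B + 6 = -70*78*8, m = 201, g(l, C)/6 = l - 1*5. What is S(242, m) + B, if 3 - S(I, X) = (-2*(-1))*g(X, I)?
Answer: -46035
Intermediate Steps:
g(l, C) = -30 + 6*l (g(l, C) = 6*(l - 1*5) = 6*(l - 5) = 6*(-5 + l) = -30 + 6*l)
B = -43686 (B = -6 - 70*78*8 = -6 - 5460*8 = -6 - 43680 = -43686)
S(I, X) = 63 - 12*X (S(I, X) = 3 - (-2*(-1))*(-30 + 6*X) = 3 - 2*(-30 + 6*X) = 3 - (-60 + 12*X) = 3 + (60 - 12*X) = 63 - 12*X)
S(242, m) + B = (63 - 12*201) - 43686 = (63 - 2412) - 43686 = -2349 - 43686 = -46035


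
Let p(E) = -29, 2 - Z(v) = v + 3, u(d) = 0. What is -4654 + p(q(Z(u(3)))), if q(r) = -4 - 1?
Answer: -4683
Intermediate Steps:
Z(v) = -1 - v (Z(v) = 2 - (v + 3) = 2 - (3 + v) = 2 + (-3 - v) = -1 - v)
q(r) = -5
-4654 + p(q(Z(u(3)))) = -4654 - 29 = -4683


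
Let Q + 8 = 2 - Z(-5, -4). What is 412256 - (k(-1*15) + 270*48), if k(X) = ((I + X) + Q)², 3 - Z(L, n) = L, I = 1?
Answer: 398512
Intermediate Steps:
Z(L, n) = 3 - L
Q = -14 (Q = -8 + (2 - (3 - 1*(-5))) = -8 + (2 - (3 + 5)) = -8 + (2 - 1*8) = -8 + (2 - 8) = -8 - 6 = -14)
k(X) = (-13 + X)² (k(X) = ((1 + X) - 14)² = (-13 + X)²)
412256 - (k(-1*15) + 270*48) = 412256 - ((-13 - 1*15)² + 270*48) = 412256 - ((-13 - 15)² + 12960) = 412256 - ((-28)² + 12960) = 412256 - (784 + 12960) = 412256 - 1*13744 = 412256 - 13744 = 398512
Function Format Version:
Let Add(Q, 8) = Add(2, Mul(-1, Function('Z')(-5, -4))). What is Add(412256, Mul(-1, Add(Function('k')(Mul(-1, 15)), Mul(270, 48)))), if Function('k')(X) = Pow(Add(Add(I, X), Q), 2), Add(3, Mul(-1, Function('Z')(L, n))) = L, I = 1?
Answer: 398512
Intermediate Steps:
Function('Z')(L, n) = Add(3, Mul(-1, L))
Q = -14 (Q = Add(-8, Add(2, Mul(-1, Add(3, Mul(-1, -5))))) = Add(-8, Add(2, Mul(-1, Add(3, 5)))) = Add(-8, Add(2, Mul(-1, 8))) = Add(-8, Add(2, -8)) = Add(-8, -6) = -14)
Function('k')(X) = Pow(Add(-13, X), 2) (Function('k')(X) = Pow(Add(Add(1, X), -14), 2) = Pow(Add(-13, X), 2))
Add(412256, Mul(-1, Add(Function('k')(Mul(-1, 15)), Mul(270, 48)))) = Add(412256, Mul(-1, Add(Pow(Add(-13, Mul(-1, 15)), 2), Mul(270, 48)))) = Add(412256, Mul(-1, Add(Pow(Add(-13, -15), 2), 12960))) = Add(412256, Mul(-1, Add(Pow(-28, 2), 12960))) = Add(412256, Mul(-1, Add(784, 12960))) = Add(412256, Mul(-1, 13744)) = Add(412256, -13744) = 398512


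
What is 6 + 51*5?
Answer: 261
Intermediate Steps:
6 + 51*5 = 6 + 255 = 261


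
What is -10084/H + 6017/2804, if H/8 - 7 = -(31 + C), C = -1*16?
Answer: 1791289/11216 ≈ 159.71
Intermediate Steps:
C = -16
H = -64 (H = 56 + 8*(-(31 - 16)) = 56 + 8*(-1*15) = 56 + 8*(-15) = 56 - 120 = -64)
-10084/H + 6017/2804 = -10084/(-64) + 6017/2804 = -10084*(-1/64) + 6017*(1/2804) = 2521/16 + 6017/2804 = 1791289/11216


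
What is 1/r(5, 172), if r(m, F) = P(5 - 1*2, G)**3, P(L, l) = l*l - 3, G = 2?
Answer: 1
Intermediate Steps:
P(L, l) = -3 + l**2 (P(L, l) = l**2 - 3 = -3 + l**2)
r(m, F) = 1 (r(m, F) = (-3 + 2**2)**3 = (-3 + 4)**3 = 1**3 = 1)
1/r(5, 172) = 1/1 = 1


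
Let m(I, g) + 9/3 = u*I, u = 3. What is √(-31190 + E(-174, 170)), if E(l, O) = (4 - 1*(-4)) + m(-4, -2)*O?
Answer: 6*I*√937 ≈ 183.66*I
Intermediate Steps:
m(I, g) = -3 + 3*I
E(l, O) = 8 - 15*O (E(l, O) = (4 - 1*(-4)) + (-3 + 3*(-4))*O = (4 + 4) + (-3 - 12)*O = 8 - 15*O)
√(-31190 + E(-174, 170)) = √(-31190 + (8 - 15*170)) = √(-31190 + (8 - 2550)) = √(-31190 - 2542) = √(-33732) = 6*I*√937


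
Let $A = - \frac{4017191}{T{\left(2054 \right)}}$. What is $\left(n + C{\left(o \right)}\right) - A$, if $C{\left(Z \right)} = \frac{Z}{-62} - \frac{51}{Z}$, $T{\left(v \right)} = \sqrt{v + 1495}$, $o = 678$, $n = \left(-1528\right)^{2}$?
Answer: $\frac{16357419563}{7006} + \frac{4017191 \sqrt{21}}{273} \approx 2.4022 \cdot 10^{6}$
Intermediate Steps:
$n = 2334784$
$T{\left(v \right)} = \sqrt{1495 + v}$
$C{\left(Z \right)} = - \frac{51}{Z} - \frac{Z}{62}$ ($C{\left(Z \right)} = Z \left(- \frac{1}{62}\right) - \frac{51}{Z} = - \frac{Z}{62} - \frac{51}{Z} = - \frac{51}{Z} - \frac{Z}{62}$)
$A = - \frac{4017191 \sqrt{21}}{273}$ ($A = - \frac{4017191}{\sqrt{1495 + 2054}} = - \frac{4017191}{\sqrt{3549}} = - \frac{4017191}{13 \sqrt{21}} = - 4017191 \frac{\sqrt{21}}{273} = - \frac{4017191 \sqrt{21}}{273} \approx -67433.0$)
$\left(n + C{\left(o \right)}\right) - A = \left(2334784 - \left(\frac{339}{31} + \frac{51}{678}\right)\right) - - \frac{4017191 \sqrt{21}}{273} = \left(2334784 - \frac{77141}{7006}\right) + \frac{4017191 \sqrt{21}}{273} = \frac{16357419563}{7006} + \frac{4017191 \sqrt{21}}{273}$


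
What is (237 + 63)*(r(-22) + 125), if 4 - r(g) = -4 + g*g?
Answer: -105300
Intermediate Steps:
r(g) = 8 - g**2 (r(g) = 4 - (-4 + g*g) = 4 - (-4 + g**2) = 4 + (4 - g**2) = 8 - g**2)
(237 + 63)*(r(-22) + 125) = (237 + 63)*((8 - 1*(-22)**2) + 125) = 300*((8 - 1*484) + 125) = 300*((8 - 484) + 125) = 300*(-476 + 125) = 300*(-351) = -105300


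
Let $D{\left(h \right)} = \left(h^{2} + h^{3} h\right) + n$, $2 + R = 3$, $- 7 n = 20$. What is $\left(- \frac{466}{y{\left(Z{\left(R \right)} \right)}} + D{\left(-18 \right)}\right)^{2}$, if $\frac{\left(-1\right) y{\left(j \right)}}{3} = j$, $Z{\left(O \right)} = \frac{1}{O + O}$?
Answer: $\frac{4918477159696}{441} \approx 1.1153 \cdot 10^{10}$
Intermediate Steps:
$n = - \frac{20}{7}$ ($n = \left(- \frac{1}{7}\right) 20 = - \frac{20}{7} \approx -2.8571$)
$R = 1$ ($R = -2 + 3 = 1$)
$Z{\left(O \right)} = \frac{1}{2 O}$
$D{\left(h \right)} = - \frac{20}{7} + h^{2} + h^{4}$ ($D{\left(h \right)} = \left(h^{2} + h^{3} h\right) - \frac{20}{7} = \left(h^{2} + h^{4}\right) - \frac{20}{7} = - \frac{20}{7} + h^{2} + h^{4}$)
$y{\left(j \right)} = - 3 j$
$\left(- \frac{466}{y{\left(Z{\left(R \right)} \right)}} + D{\left(-18 \right)}\right)^{2} = \left(- \frac{466}{\left(-3\right) \frac{1}{2 \cdot 1}} + \left(- \frac{20}{7} + \left(-18\right)^{2} + \left(-18\right)^{4}\right)\right)^{2} = \left(- \frac{466}{\left(-3\right) \frac{1}{2} \cdot 1} + \left(- \frac{20}{7} + 324 + 104976\right)\right)^{2} = \left(- \frac{466}{\left(-3\right) \frac{1}{2}} + \frac{737080}{7}\right)^{2} = \left(- \frac{466}{- \frac{3}{2}} + \frac{737080}{7}\right)^{2} = \left(\left(-466\right) \left(- \frac{2}{3}\right) + \frac{737080}{7}\right)^{2} = \left(\frac{932}{3} + \frac{737080}{7}\right)^{2} = \left(\frac{2217764}{21}\right)^{2} = \frac{4918477159696}{441}$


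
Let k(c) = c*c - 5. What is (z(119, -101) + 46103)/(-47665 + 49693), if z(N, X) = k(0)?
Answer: 591/26 ≈ 22.731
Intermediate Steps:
k(c) = -5 + c² (k(c) = c² - 5 = -5 + c²)
z(N, X) = -5 (z(N, X) = -5 + 0² = -5 + 0 = -5)
(z(119, -101) + 46103)/(-47665 + 49693) = (-5 + 46103)/(-47665 + 49693) = 46098/2028 = 46098*(1/2028) = 591/26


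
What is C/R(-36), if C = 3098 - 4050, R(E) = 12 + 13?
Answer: -952/25 ≈ -38.080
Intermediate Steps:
R(E) = 25
C = -952
C/R(-36) = -952/25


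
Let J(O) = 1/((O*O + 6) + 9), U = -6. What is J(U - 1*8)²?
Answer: 1/44521 ≈ 2.2461e-5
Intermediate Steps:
J(O) = 1/(15 + O²) (J(O) = 1/((O² + 6) + 9) = 1/((6 + O²) + 9) = 1/(15 + O²))
J(U - 1*8)² = (1/(15 + (-6 - 1*8)²))² = (1/(15 + (-6 - 8)²))² = (1/(15 + (-14)²))² = (1/(15 + 196))² = (1/211)² = 1/44521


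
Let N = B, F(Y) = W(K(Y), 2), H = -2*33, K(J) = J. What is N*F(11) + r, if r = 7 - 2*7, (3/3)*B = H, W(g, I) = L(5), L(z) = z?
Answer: -337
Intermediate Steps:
W(g, I) = 5
H = -66
F(Y) = 5
B = -66
r = -7 (r = 7 - 14 = -7)
N = -66
N*F(11) + r = -66*5 - 7 = -330 - 7 = -337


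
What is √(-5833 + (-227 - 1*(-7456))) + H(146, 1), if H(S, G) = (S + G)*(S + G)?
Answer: 21609 + 2*√349 ≈ 21646.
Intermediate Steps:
H(S, G) = (G + S)² (H(S, G) = (G + S)*(G + S) = (G + S)²)
√(-5833 + (-227 - 1*(-7456))) + H(146, 1) = √(-5833 + (-227 - 1*(-7456))) + (1 + 146)² = √(-5833 + (-227 + 7456)) + 147² = √(-5833 + 7229) + 21609 = √1396 + 21609 = 2*√349 + 21609 = 21609 + 2*√349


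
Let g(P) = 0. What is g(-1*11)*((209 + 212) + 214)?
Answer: 0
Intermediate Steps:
g(-1*11)*((209 + 212) + 214) = 0*((209 + 212) + 214) = 0*(421 + 214) = 0*635 = 0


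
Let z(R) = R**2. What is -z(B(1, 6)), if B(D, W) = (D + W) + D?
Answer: -64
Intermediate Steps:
B(D, W) = W + 2*D
-z(B(1, 6)) = -(6 + 2*1)**2 = -(6 + 2)**2 = -1*8**2 = -1*64 = -64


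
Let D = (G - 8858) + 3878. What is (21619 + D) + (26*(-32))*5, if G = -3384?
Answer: 9095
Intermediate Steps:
D = -8364 (D = (-3384 - 8858) + 3878 = -12242 + 3878 = -8364)
(21619 + D) + (26*(-32))*5 = (21619 - 8364) + (26*(-32))*5 = 13255 - 832*5 = 13255 - 4160 = 9095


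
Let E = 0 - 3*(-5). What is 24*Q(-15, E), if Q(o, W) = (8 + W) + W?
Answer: 912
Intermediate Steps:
E = 15 (E = 0 + 15 = 15)
Q(o, W) = 8 + 2*W
24*Q(-15, E) = 24*(8 + 2*15) = 24*(8 + 30) = 24*38 = 912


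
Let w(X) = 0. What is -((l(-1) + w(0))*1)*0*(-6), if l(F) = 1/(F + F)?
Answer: 0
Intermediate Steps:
l(F) = 1/(2*F)
-((l(-1) + w(0))*1)*0*(-6) = -(((½)/(-1) + 0)*1)*0*(-6) = -(((½)*(-1) + 0)*1)*0*(-6) = -((-½ + 0)*1)*0*(-6) = --½*1*0*(-6) = -(-½*0)*(-6) = -0*(-6) = -1*0 = 0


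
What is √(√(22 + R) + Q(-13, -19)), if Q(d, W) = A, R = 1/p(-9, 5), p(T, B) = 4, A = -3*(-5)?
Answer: √(60 + 2*√89)/2 ≈ 4.4404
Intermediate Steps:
A = 15
R = ¼ (R = 1/4 = ¼ ≈ 0.25000)
Q(d, W) = 15
√(√(22 + R) + Q(-13, -19)) = √(√(22 + ¼) + 15) = √(√(89/4) + 15) = √(√89/2 + 15) = √(15 + √89/2)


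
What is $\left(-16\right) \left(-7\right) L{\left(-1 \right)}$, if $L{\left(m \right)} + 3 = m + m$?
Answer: $-560$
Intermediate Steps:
$L{\left(m \right)} = -3 + 2 m$ ($L{\left(m \right)} = -3 + \left(m + m\right) = -3 + 2 m$)
$\left(-16\right) \left(-7\right) L{\left(-1 \right)} = \left(-16\right) \left(-7\right) \left(-3 + 2 \left(-1\right)\right) = 112 \left(-3 - 2\right) = 112 \left(-5\right) = -560$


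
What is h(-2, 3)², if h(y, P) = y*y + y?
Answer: 4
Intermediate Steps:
h(y, P) = y + y² (h(y, P) = y² + y = y + y²)
h(-2, 3)² = (-2*(1 - 2))² = (-2*(-1))² = 2² = 4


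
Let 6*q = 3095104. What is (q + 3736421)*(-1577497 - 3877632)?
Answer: -69590071454135/3 ≈ -2.3197e+13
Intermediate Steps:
q = 1547552/3 (q = (⅙)*3095104 = 1547552/3 ≈ 5.1585e+5)
(q + 3736421)*(-1577497 - 3877632) = (1547552/3 + 3736421)*(-1577497 - 3877632) = (12756815/3)*(-5455129) = -69590071454135/3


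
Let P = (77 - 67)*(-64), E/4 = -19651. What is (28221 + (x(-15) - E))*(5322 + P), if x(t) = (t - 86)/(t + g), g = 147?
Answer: 33009970459/66 ≈ 5.0015e+8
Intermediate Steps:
E = -78604 (E = 4*(-19651) = -78604)
x(t) = (-86 + t)/(147 + t) (x(t) = (t - 86)/(t + 147) = (-86 + t)/(147 + t))
P = -640 (P = 10*(-64) = -640)
(28221 + (x(-15) - E))*(5322 + P) = (28221 + ((-86 - 15)/(147 - 15) - 1*(-78604)))*(5322 - 640) = (28221 + (-101/132 + 78604))*4682 = (28221 + 10375627/132)*4682 = (14100799/132)*4682 = 33009970459/66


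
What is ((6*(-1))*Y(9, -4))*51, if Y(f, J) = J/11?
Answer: 1224/11 ≈ 111.27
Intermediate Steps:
Y(f, J) = J/11 (Y(f, J) = J*(1/11) = J/11)
((6*(-1))*Y(9, -4))*51 = ((6*(-1))*((1/11)*(-4)))*51 = -6*(-4/11)*51 = (24/11)*51 = 1224/11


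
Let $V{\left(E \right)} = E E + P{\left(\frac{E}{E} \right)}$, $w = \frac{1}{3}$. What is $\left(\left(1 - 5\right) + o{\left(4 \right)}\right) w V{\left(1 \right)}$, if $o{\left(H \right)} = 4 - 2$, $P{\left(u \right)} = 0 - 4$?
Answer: $2$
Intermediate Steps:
$P{\left(u \right)} = -4$ ($P{\left(u \right)} = 0 - 4 = -4$)
$o{\left(H \right)} = 2$
$w = \frac{1}{3} \approx 0.33333$
$V{\left(E \right)} = -4 + E^{2}$ ($V{\left(E \right)} = E E - 4 = E^{2} - 4 = -4 + E^{2}$)
$\left(\left(1 - 5\right) + o{\left(4 \right)}\right) w V{\left(1 \right)} = \left(\left(1 - 5\right) + 2\right) \frac{1}{3} \left(-4 + 1^{2}\right) = \left(-4 + 2\right) \frac{1}{3} \left(-4 + 1\right) = \left(-2\right) \frac{1}{3} \left(-3\right) = \left(- \frac{2}{3}\right) \left(-3\right) = 2$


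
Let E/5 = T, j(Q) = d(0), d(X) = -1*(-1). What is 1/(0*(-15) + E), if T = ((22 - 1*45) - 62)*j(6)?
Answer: -1/425 ≈ -0.0023529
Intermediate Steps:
d(X) = 1
j(Q) = 1
T = -85 (T = ((22 - 1*45) - 62)*1 = ((22 - 45) - 62)*1 = (-23 - 62)*1 = -85*1 = -85)
E = -425 (E = 5*(-85) = -425)
1/(0*(-15) + E) = 1/(0*(-15) - 425) = 1/(0 - 425) = 1/(-425) = -1/425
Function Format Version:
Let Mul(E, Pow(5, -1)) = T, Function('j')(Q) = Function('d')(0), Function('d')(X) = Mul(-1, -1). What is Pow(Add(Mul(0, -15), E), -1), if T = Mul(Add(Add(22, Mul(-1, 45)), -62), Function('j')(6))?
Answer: Rational(-1, 425) ≈ -0.0023529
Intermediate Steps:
Function('d')(X) = 1
Function('j')(Q) = 1
T = -85 (T = Mul(Add(Add(22, Mul(-1, 45)), -62), 1) = Mul(Add(Add(22, -45), -62), 1) = Mul(Add(-23, -62), 1) = Mul(-85, 1) = -85)
E = -425 (E = Mul(5, -85) = -425)
Pow(Add(Mul(0, -15), E), -1) = Pow(Add(Mul(0, -15), -425), -1) = Pow(Add(0, -425), -1) = Pow(-425, -1) = Rational(-1, 425)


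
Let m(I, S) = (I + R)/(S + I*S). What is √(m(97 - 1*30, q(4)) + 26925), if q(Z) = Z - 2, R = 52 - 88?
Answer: √124502254/68 ≈ 164.09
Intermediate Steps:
R = -36
q(Z) = -2 + Z
m(I, S) = (-36 + I)/(S + I*S) (m(I, S) = (I - 36)/(S + I*S) = (-36 + I)/(S + I*S))
√(m(97 - 1*30, q(4)) + 26925) = √((-36 + (97 - 1*30))/((-2 + 4)*(1 + (97 - 1*30))) + 26925) = √((-36 + (97 - 30))/(2*(1 + (97 - 30))) + 26925) = √((-36 + 67)/(2*(1 + 67)) + 26925) = √((½)*31/68 + 26925) = √((½)*(1/68)*31 + 26925) = √(31/136 + 26925) = √(3661831/136) = √124502254/68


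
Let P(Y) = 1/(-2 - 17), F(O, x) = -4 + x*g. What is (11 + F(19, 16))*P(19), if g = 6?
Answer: -103/19 ≈ -5.4211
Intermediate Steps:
F(O, x) = -4 + 6*x (F(O, x) = -4 + x*6 = -4 + 6*x)
P(Y) = -1/19 (P(Y) = 1/(-19) = -1/19)
(11 + F(19, 16))*P(19) = (11 + (-4 + 6*16))*(-1/19) = (11 + (-4 + 96))*(-1/19) = (11 + 92)*(-1/19) = 103*(-1/19) = -103/19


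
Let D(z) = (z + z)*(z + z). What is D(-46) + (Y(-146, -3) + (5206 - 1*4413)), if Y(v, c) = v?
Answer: 9111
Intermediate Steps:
D(z) = 4*z² (D(z) = (2*z)*(2*z) = 4*z²)
D(-46) + (Y(-146, -3) + (5206 - 1*4413)) = 4*(-46)² + (-146 + (5206 - 1*4413)) = 4*2116 + (-146 + (5206 - 4413)) = 8464 + (-146 + 793) = 8464 + 647 = 9111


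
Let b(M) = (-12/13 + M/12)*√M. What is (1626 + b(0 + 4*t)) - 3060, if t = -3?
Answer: -1434 - 50*I*√3/13 ≈ -1434.0 - 6.6617*I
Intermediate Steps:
b(M) = √M*(-12/13 + M/12) (b(M) = (-12*1/13 + M*(1/12))*√M = (-12/13 + M/12)*√M = √M*(-12/13 + M/12))
(1626 + b(0 + 4*t)) - 3060 = (1626 + √(0 + 4*(-3))*(-144 + 13*(0 + 4*(-3)))/156) - 3060 = (1626 + √(0 - 12)*(-144 + 13*(0 - 12))/156) - 3060 = (1626 + √(-12)*(-144 + 13*(-12))/156) - 3060 = (1626 + (2*I*√3)*(-144 - 156)/156) - 3060 = (1626 + (1/156)*(2*I*√3)*(-300)) - 3060 = (1626 - 50*I*√3/13) - 3060 = -1434 - 50*I*√3/13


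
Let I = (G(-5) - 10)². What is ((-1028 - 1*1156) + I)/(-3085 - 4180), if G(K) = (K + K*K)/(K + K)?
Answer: 408/1453 ≈ 0.28080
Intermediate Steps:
G(K) = (K + K²)/(2*K) (G(K) = (K + K²)/((2*K)) = (K + K²)*(1/(2*K)) = (K + K²)/(2*K))
I = 144 (I = ((½ + (½)*(-5)) - 10)² = ((½ - 5/2) - 10)² = (-2 - 10)² = (-12)² = 144)
((-1028 - 1*1156) + I)/(-3085 - 4180) = ((-1028 - 1*1156) + 144)/(-3085 - 4180) = ((-1028 - 1156) + 144)/(-7265) = (-2184 + 144)*(-1/7265) = -2040*(-1/7265) = 408/1453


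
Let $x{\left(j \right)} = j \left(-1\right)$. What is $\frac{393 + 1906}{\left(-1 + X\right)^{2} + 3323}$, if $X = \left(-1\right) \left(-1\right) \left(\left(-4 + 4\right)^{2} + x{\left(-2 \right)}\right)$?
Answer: $\frac{2299}{3324} \approx 0.69164$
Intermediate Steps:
$x{\left(j \right)} = - j$
$X = 2$ ($X = \left(-1\right) \left(-1\right) \left(\left(-4 + 4\right)^{2} - -2\right) = 1 \left(0^{2} + 2\right) = 1 \left(0 + 2\right) = 1 \cdot 2 = 2$)
$\frac{393 + 1906}{\left(-1 + X\right)^{2} + 3323} = \frac{393 + 1906}{\left(-1 + 2\right)^{2} + 3323} = \frac{2299}{1^{2} + 3323} = \frac{2299}{1 + 3323} = \frac{2299}{3324}$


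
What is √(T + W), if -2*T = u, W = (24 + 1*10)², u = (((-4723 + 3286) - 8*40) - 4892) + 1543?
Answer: √3709 ≈ 60.902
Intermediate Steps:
u = -5106 (u = ((-1437 - 320) - 4892) + 1543 = (-1757 - 4892) + 1543 = -6649 + 1543 = -5106)
W = 1156 (W = (24 + 10)² = 34² = 1156)
T = 2553 (T = -½*(-5106) = 2553)
√(T + W) = √(2553 + 1156) = √3709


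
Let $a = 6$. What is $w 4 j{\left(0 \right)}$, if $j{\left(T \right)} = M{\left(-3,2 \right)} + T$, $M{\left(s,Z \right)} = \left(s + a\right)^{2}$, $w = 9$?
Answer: $324$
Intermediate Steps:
$M{\left(s,Z \right)} = \left(6 + s\right)^{2}$ ($M{\left(s,Z \right)} = \left(s + 6\right)^{2} = \left(6 + s\right)^{2}$)
$j{\left(T \right)} = 9 + T$ ($j{\left(T \right)} = \left(6 - 3\right)^{2} + T = 3^{2} + T = 9 + T$)
$w 4 j{\left(0 \right)} = 9 \cdot 4 \left(9 + 0\right) = 36 \cdot 9 = 324$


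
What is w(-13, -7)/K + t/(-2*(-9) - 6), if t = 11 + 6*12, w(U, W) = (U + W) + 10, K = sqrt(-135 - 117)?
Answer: 83/12 + 5*I*sqrt(7)/21 ≈ 6.9167 + 0.62994*I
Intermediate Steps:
K = 6*I*sqrt(7) (K = sqrt(-252) = 6*I*sqrt(7) ≈ 15.875*I)
w(U, W) = 10 + U + W
t = 83 (t = 11 + 72 = 83)
w(-13, -7)/K + t/(-2*(-9) - 6) = (10 - 13 - 7)/((6*I*sqrt(7))) + 83/(-2*(-9) - 6) = -(-5)*I*sqrt(7)/21 + 83/(18 - 6) = 5*I*sqrt(7)/21 + 83/12 = 83/12 + 5*I*sqrt(7)/21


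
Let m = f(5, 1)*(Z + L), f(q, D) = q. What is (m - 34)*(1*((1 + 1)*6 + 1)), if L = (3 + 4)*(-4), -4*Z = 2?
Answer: -4589/2 ≈ -2294.5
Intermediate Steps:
Z = -½ (Z = -¼*2 = -½ ≈ -0.50000)
L = -28 (L = 7*(-4) = -28)
m = -285/2 (m = 5*(-½ - 28) = 5*(-57/2) = -285/2 ≈ -142.50)
(m - 34)*(1*((1 + 1)*6 + 1)) = (-285/2 - 34)*(1*((1 + 1)*6 + 1)) = -353*(2*6 + 1)/2 = -353*(12 + 1)/2 = -353*13/2 = -353/2*13 = -4589/2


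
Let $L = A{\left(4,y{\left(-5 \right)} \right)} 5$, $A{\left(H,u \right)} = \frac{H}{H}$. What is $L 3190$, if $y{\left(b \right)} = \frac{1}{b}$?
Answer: $15950$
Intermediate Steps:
$A{\left(H,u \right)} = 1$
$L = 5$ ($L = 1 \cdot 5 = 5$)
$L 3190 = 5 \cdot 3190 = 15950$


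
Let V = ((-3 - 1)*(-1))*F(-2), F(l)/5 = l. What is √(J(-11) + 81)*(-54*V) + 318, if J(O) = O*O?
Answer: 318 + 2160*√202 ≈ 31017.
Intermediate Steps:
J(O) = O²
F(l) = 5*l
V = -40 (V = ((-3 - 1)*(-1))*(5*(-2)) = -4*(-1)*(-10) = 4*(-10) = -40)
√(J(-11) + 81)*(-54*V) + 318 = √((-11)² + 81)*(-54*(-40)) + 318 = √(121 + 81)*2160 + 318 = √202*2160 + 318 = 2160*√202 + 318 = 318 + 2160*√202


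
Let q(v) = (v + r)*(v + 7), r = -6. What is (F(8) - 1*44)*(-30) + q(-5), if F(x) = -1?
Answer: 1328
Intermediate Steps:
q(v) = (-6 + v)*(7 + v) (q(v) = (v - 6)*(v + 7) = (-6 + v)*(7 + v))
(F(8) - 1*44)*(-30) + q(-5) = (-1 - 1*44)*(-30) + (-42 - 5 + (-5)²) = (-1 - 44)*(-30) + (-42 - 5 + 25) = -45*(-30) - 22 = 1350 - 22 = 1328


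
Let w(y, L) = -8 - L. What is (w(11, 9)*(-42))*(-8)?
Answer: -5712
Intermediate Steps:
(w(11, 9)*(-42))*(-8) = ((-8 - 1*9)*(-42))*(-8) = ((-8 - 9)*(-42))*(-8) = -17*(-42)*(-8) = 714*(-8) = -5712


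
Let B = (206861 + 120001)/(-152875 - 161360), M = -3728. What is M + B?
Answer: -130199438/34915 ≈ -3729.0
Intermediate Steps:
B = -36318/34915 (B = 326862/(-314235) = 326862*(-1/314235) = -36318/34915 ≈ -1.0402)
M + B = -3728 - 36318/34915 = -130199438/34915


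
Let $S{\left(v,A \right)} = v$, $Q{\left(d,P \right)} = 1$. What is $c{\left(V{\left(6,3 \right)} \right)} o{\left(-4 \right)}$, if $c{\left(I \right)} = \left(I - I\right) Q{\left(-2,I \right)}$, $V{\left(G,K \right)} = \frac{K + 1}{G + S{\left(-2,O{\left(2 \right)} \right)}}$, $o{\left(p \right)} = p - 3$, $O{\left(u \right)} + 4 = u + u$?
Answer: $0$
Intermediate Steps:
$O{\left(u \right)} = -4 + 2 u$ ($O{\left(u \right)} = -4 + \left(u + u\right) = -4 + 2 u$)
$o{\left(p \right)} = -3 + p$ ($o{\left(p \right)} = p - 3 = -3 + p$)
$V{\left(G,K \right)} = \frac{1 + K}{-2 + G}$ ($V{\left(G,K \right)} = \frac{K + 1}{G - 2} = \frac{1 + K}{-2 + G}$)
$c{\left(I \right)} = 0$ ($c{\left(I \right)} = \left(I - I\right) 1 = 0 \cdot 1 = 0$)
$c{\left(V{\left(6,3 \right)} \right)} o{\left(-4 \right)} = 0 \left(-3 - 4\right) = 0 \left(-7\right) = 0$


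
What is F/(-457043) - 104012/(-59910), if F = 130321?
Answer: 19865212703/13690723065 ≈ 1.4510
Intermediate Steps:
F/(-457043) - 104012/(-59910) = 130321/(-457043) - 104012/(-59910) = 130321*(-1/457043) - 104012*(-1/59910) = -130321/457043 + 52006/29955 = 19865212703/13690723065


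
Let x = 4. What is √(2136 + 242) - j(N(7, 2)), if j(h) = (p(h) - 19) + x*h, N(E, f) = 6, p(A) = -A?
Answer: 1 + √2378 ≈ 49.765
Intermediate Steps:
j(h) = -19 + 3*h (j(h) = (-h - 19) + 4*h = (-19 - h) + 4*h = -19 + 3*h)
√(2136 + 242) - j(N(7, 2)) = √(2136 + 242) - (-19 + 3*6) = √2378 - (-19 + 18) = √2378 - 1*(-1) = √2378 + 1 = 1 + √2378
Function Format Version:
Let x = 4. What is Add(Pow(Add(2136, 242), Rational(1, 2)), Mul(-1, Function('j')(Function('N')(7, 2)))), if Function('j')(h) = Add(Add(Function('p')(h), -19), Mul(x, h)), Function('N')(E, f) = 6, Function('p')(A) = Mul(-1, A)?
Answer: Add(1, Pow(2378, Rational(1, 2))) ≈ 49.765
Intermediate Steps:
Function('j')(h) = Add(-19, Mul(3, h)) (Function('j')(h) = Add(Add(Mul(-1, h), -19), Mul(4, h)) = Add(Add(-19, Mul(-1, h)), Mul(4, h)) = Add(-19, Mul(3, h)))
Add(Pow(Add(2136, 242), Rational(1, 2)), Mul(-1, Function('j')(Function('N')(7, 2)))) = Add(Pow(Add(2136, 242), Rational(1, 2)), Mul(-1, Add(-19, Mul(3, 6)))) = Add(Pow(2378, Rational(1, 2)), Mul(-1, Add(-19, 18))) = Add(Pow(2378, Rational(1, 2)), Mul(-1, -1)) = Add(Pow(2378, Rational(1, 2)), 1) = Add(1, Pow(2378, Rational(1, 2)))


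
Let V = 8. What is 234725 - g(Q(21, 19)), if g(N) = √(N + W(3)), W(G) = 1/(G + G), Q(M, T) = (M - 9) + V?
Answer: 234725 - 11*√6/6 ≈ 2.3472e+5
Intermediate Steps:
Q(M, T) = -1 + M (Q(M, T) = (M - 9) + 8 = (-9 + M) + 8 = -1 + M)
W(G) = 1/(2*G)
g(N) = √(⅙ + N) (g(N) = √(N + (½)/3) = √(N + (½)*(⅓)) = √(N + ⅙) = √(⅙ + N))
234725 - g(Q(21, 19)) = 234725 - √(6 + 36*(-1 + 21))/6 = 234725 - √(6 + 36*20)/6 = 234725 - √(6 + 720)/6 = 234725 - √726/6 = 234725 - 11*√6/6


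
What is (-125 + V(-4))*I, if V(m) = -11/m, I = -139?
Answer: 67971/4 ≈ 16993.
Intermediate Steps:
(-125 + V(-4))*I = (-125 - 11/(-4))*(-139) = (-125 - 11*(-¼))*(-139) = (-125 + 11/4)*(-139) = -489/4*(-139) = 67971/4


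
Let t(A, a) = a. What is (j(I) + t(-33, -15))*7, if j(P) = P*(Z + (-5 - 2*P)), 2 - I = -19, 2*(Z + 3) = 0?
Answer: -7455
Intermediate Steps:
Z = -3 (Z = -3 + (½)*0 = -3 + 0 = -3)
I = 21 (I = 2 - 1*(-19) = 2 + 19 = 21)
j(P) = P*(-8 - 2*P) (j(P) = P*(-3 + (-5 - 2*P)) = P*(-8 - 2*P))
(j(I) + t(-33, -15))*7 = (-2*21*(4 + 21) - 15)*7 = (-2*21*25 - 15)*7 = (-1050 - 15)*7 = -1065*7 = -7455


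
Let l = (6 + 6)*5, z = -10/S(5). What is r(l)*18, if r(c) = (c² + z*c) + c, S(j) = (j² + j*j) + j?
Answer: 722520/11 ≈ 65684.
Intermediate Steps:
S(j) = j + 2*j² (S(j) = (j² + j²) + j = 2*j² + j = j + 2*j²)
z = -2/11 (z = -10*1/(5*(1 + 2*5)) = -10*1/(5*(1 + 10)) = -10/(5*11) = -10/55 = -10*1/55 = -2/11 ≈ -0.18182)
l = 60 (l = 12*5 = 60)
r(c) = c² + 9*c/11 (r(c) = (c² - 2*c/11) + c = c² + 9*c/11)
r(l)*18 = ((1/11)*60*(9 + 11*60))*18 = ((1/11)*60*(9 + 660))*18 = ((1/11)*60*669)*18 = (40140/11)*18 = 722520/11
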